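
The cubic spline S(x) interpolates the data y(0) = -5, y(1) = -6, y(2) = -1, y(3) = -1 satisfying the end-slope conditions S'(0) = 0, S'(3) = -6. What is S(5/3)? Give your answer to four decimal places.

-2.8741

Write m_i for S''(x_i). With h_i = 1, 1, 1 and divided differences Δ_i = -1, 5, 0, the continuity of S' gives the tridiagonal system
  1·m_0 + 4·m_1 + 1·m_2 = 6(Δ_1 - Δ_0) = 36
  1·m_1 + 4·m_2 + 1·m_3 = 6(Δ_2 - Δ_1) = -30
Clamped end conditions give two more equations: 2h_0·m_0 + h_0·m_1 = 6(Δ_0 - S'(0)) = -6 and h_2·m_2 + 2h_2·m_3 = 6(S'(3) - Δ_2) = -36.
Hence m_0 = -48/5, m_1 = 66/5, m_2 = -36/5, m_3 = -72/5.
On [1, 2], S(x) = -6 + 9/5·(x - 1) + 33/5·(x - 1)² - 17/5·(x - 1)³.
With (x - 1) = 2/3: S(5/3) = -388/135.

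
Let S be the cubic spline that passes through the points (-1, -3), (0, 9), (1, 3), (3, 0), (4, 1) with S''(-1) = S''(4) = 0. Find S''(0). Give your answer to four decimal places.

-29.4098

Put m_i = S'' at the i-th knot. Here h = (1, 1, 2, 1) and Δ = (12, -6, -3/2, 1), so the interior equations h_(i-1)·m_(i-1) + 2(h_(i-1)+h_i)·m_i + h_i·m_(i+1) = 6(Δ_i − Δ_(i-1)) read
  1·m_0 + 4·m_1 + 1·m_2 = 6(Δ_1 - Δ_0) = -108
  1·m_1 + 6·m_2 + 2·m_3 = 6(Δ_2 - Δ_1) = 27
  2·m_2 + 6·m_3 + 1·m_4 = 6(Δ_3 - Δ_2) = 15
Natural end conditions: m_0 = m_4 = 0.
Solving: m_0 = 0, m_1 = -1794/61, m_2 = 588/61, m_3 = -87/122, m_4 = 0.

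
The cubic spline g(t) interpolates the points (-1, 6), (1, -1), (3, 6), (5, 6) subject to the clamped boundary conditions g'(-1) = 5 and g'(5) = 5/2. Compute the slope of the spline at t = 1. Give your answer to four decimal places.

Write M_i for g''(x_i). With h_i = 2, 2, 2 and divided differences Δ_i = -7/2, 7/2, 0, the continuity of g' gives the tridiagonal system
  2·M_0 + 8·M_1 + 2·M_2 = 6(Δ_1 - Δ_0) = 42
  2·M_1 + 8·M_2 + 2·M_3 = 6(Δ_2 - Δ_1) = -21
Clamped end conditions give two more equations: 2h_0·M_0 + h_0·M_1 = 6(Δ_0 - g'(-1)) = -51 and h_2·M_2 + 2h_2·M_3 = 6(g'(5) - Δ_2) = 15.
Forward elimination and back-substitution give M_0 = -559/30, M_1 = 353/30, M_2 = -223/30, M_3 = 112/15.
On [1, 3], g'(t) = b_1 + 2c_1·(t - 1) + 3d_1·(t - 1)² with b_1 = Δ_1 - h_1(2M_1 + M_2)/6 = -28/15, c_1 = M_1/2 = 353/60, d_1 = (M_2 - M_1)/(6h_1) = -8/5. So g'(1) = -28/15.

-1.8667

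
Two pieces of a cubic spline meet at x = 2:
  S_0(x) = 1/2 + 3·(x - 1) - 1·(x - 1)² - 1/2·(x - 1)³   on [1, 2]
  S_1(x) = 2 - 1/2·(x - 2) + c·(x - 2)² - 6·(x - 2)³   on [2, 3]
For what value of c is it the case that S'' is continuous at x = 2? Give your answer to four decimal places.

S_0''(x) = -2 - 3·(x - 1), so S_0''(2) = -5. On the right, S_1''(2) = 2c, so c = -5/2.

-2.5000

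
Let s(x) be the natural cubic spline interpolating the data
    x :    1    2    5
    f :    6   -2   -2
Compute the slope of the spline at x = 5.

3

Let M_i = s''(x_i). Step sizes h_i = 1, 3; slopes of the chords Δ_i = (y_(i+1) - y_i)/h_i = -8, 0.
  1·M_0 + 8·M_1 + 3·M_2 = 6(Δ_1 - Δ_0) = 48
Natural end conditions: M_0 = M_2 = 0.
Solving the tridiagonal system: M_0 = 0, M_1 = 6, M_2 = 0.
On [2, 5], s'(x) = b_1 + 2c_1·(x - 2) + 3d_1·(x - 2)² with b_1 = Δ_1 - h_1(2M_1 + M_2)/6 = -6, c_1 = M_1/2 = 3, d_1 = (M_2 - M_1)/(6h_1) = -1/3. So s'(5) = 3.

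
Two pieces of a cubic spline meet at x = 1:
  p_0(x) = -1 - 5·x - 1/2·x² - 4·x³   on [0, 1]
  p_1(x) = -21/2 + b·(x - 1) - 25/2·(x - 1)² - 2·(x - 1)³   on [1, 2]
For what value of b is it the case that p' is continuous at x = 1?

p_0'(x) = -5 - 1·x - 12·x², so p_0'(1) = -18. On the right, p_1'(1) = b, so b = -18.

-18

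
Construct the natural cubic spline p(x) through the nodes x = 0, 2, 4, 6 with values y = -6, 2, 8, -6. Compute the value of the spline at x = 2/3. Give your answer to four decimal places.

Put M_i = p'' at the i-th knot. Here h = (2, 2, 2) and Δ = (4, 3, -7), so the interior equations h_(i-1)·M_(i-1) + 2(h_(i-1)+h_i)·M_i + h_i·M_(i+1) = 6(Δ_i − Δ_(i-1)) read
  2·M_0 + 8·M_1 + 2·M_2 = 6(Δ_1 - Δ_0) = -6
  2·M_1 + 8·M_2 + 2·M_3 = 6(Δ_2 - Δ_1) = -60
Natural end conditions: M_0 = M_3 = 0.
Hence M_0 = 0, M_1 = 6/5, M_2 = -39/5, M_3 = 0.
On [0, 2], p(x) = -6 + 18/5·x + 0·x² + 1/10·x³.
With x = 2/3: p(2/3) = -482/135.

-3.5704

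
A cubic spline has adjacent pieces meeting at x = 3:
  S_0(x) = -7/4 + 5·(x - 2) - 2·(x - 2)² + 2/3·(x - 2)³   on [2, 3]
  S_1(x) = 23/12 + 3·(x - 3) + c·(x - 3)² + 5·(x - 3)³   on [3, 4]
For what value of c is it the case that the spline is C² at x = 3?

S_0''(x) = -4 + 4·(x - 2), so S_0''(3) = 0. On the right, S_1''(3) = 2c, so c = 0.

0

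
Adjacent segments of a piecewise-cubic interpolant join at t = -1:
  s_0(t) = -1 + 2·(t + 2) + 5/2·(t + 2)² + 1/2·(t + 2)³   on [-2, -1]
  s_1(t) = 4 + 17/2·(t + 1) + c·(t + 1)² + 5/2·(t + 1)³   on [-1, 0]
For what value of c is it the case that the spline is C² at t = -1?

s_0''(t) = 5 + 3·(t + 2), so s_0''(-1) = 8. On the right, s_1''(-1) = 2c, so c = 4.

4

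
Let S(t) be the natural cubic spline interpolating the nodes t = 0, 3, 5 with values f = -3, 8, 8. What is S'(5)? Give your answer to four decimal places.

Put σ_i = S'' at the i-th knot. Here h = (3, 2) and Δ = (11/3, 0), so the interior equations h_(i-1)·σ_(i-1) + 2(h_(i-1)+h_i)·σ_i + h_i·σ_(i+1) = 6(Δ_i − Δ_(i-1)) read
  3·σ_0 + 10·σ_1 + 2·σ_2 = 6(Δ_1 - Δ_0) = -22
Natural end conditions: σ_0 = σ_2 = 0.
Forward elimination and back-substitution give σ_0 = 0, σ_1 = -11/5, σ_2 = 0.
On [3, 5], S'(t) = b_1 + 2c_1·(t - 3) + 3d_1·(t - 3)² with b_1 = Δ_1 - h_1(2σ_1 + σ_2)/6 = 22/15, c_1 = σ_1/2 = -11/10, d_1 = (σ_2 - σ_1)/(6h_1) = 11/60. So S'(5) = -11/15.

-0.7333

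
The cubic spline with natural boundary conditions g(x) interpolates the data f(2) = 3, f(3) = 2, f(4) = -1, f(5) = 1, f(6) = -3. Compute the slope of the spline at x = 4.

Write m_i for g''(x_i). With h_i = 1, 1, 1, 1 and divided differences Δ_i = -1, -3, 2, -4, the continuity of g' gives the tridiagonal system
  1·m_0 + 4·m_1 + 1·m_2 = 6(Δ_1 - Δ_0) = -12
  1·m_1 + 4·m_2 + 1·m_3 = 6(Δ_2 - Δ_1) = 30
  1·m_2 + 4·m_3 + 1·m_4 = 6(Δ_3 - Δ_2) = -36
Natural end conditions: m_0 = m_4 = 0.
Hence m_0 = 0, m_1 = -6, m_2 = 12, m_3 = -12, m_4 = 0.
On [4, 5], g'(x) = b_2 + 2c_2·(x - 4) + 3d_2·(x - 4)² with b_2 = Δ_2 - h_2(2m_2 + m_3)/6 = 0, c_2 = m_2/2 = 6, d_2 = (m_3 - m_2)/(6h_2) = -4. So g'(4) = 0.

0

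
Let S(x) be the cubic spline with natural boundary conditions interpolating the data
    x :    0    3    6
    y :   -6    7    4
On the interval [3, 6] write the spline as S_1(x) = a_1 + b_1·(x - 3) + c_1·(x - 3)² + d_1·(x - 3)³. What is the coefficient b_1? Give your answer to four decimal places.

1.6667

Put m_i = S'' at the i-th knot. Here h = (3, 3) and Δ = (13/3, -1), so the interior equations h_(i-1)·m_(i-1) + 2(h_(i-1)+h_i)·m_i + h_i·m_(i+1) = 6(Δ_i − Δ_(i-1)) read
  3·m_0 + 12·m_1 + 3·m_2 = 6(Δ_1 - Δ_0) = -32
Natural end conditions: m_0 = m_2 = 0.
Forward elimination and back-substitution give m_0 = 0, m_1 = -8/3, m_2 = 0.
On [3, 6], with S_1(x) = a_1 + b_1·(x - 3) + c_1·(x - 3)² + d_1·(x - 3)³: c_1 = m_1/2 = -4/3, d_1 = (m_2 - m_1)/(6h_1) = 4/27, b_1 = Δ_1 - h_1(2m_1 + m_2)/6 = 5/3.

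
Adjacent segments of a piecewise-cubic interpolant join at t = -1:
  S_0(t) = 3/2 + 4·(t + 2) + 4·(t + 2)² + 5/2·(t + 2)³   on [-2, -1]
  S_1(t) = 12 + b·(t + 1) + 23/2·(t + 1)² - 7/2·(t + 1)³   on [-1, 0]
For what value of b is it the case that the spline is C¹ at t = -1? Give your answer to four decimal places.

19.5000

S_0'(t) = 4 + 8·(t + 2) + 15/2·(t + 2)², so S_0'(-1) = 39/2. On the right, S_1'(-1) = b, so b = 39/2.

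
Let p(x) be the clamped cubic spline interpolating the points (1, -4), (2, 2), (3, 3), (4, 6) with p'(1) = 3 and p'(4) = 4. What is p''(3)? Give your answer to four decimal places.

With M_i denoting the second derivative at x_i, h_i = 1, 1, 1, and Δ_i = (y_(i+1) − y_i)/h_i = 6, 1, 3:
  1·M_0 + 4·M_1 + 1·M_2 = 6(Δ_1 - Δ_0) = -30
  1·M_1 + 4·M_2 + 1·M_3 = 6(Δ_2 - Δ_1) = 12
Clamped end conditions give two more equations: 2h_0·M_0 + h_0·M_1 = 6(Δ_0 - p'(1)) = 18 and h_2·M_2 + 2h_2·M_3 = 6(p'(4) - Δ_2) = 6.
Forward elimination and back-substitution give M_0 = 232/15, M_1 = -194/15, M_2 = 94/15, M_3 = -2/15.

6.2667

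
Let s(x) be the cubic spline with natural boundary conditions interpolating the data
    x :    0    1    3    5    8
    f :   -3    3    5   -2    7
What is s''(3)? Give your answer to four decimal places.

-3.5769

Let σ_i = s''(x_i). Step sizes h_i = 1, 2, 2, 3; slopes of the chords Δ_i = (y_(i+1) - y_i)/h_i = 6, 1, -7/2, 3.
  1·σ_0 + 6·σ_1 + 2·σ_2 = 6(Δ_1 - Δ_0) = -30
  2·σ_1 + 8·σ_2 + 2·σ_3 = 6(Δ_2 - Δ_1) = -27
  2·σ_2 + 10·σ_3 + 3·σ_4 = 6(Δ_3 - Δ_2) = 39
Natural end conditions: σ_0 = σ_4 = 0.
Solving the tridiagonal system: σ_0 = 0, σ_1 = -99/26, σ_2 = -93/26, σ_3 = 60/13, σ_4 = 0.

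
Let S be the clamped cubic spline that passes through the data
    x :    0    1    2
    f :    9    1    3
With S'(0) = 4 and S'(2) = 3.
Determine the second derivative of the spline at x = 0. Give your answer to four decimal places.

-51.5000

With M_i denoting the second derivative at x_i, h_i = 1, 1, and Δ_i = (y_(i+1) − y_i)/h_i = -8, 2:
  1·M_0 + 4·M_1 + 1·M_2 = 6(Δ_1 - Δ_0) = 60
Clamped end conditions give two more equations: 2h_0·M_0 + h_0·M_1 = 6(Δ_0 - S'(0)) = -72 and h_1·M_1 + 2h_1·M_2 = 6(S'(2) - Δ_1) = 6.
Hence M_0 = -103/2, M_1 = 31, M_2 = -25/2.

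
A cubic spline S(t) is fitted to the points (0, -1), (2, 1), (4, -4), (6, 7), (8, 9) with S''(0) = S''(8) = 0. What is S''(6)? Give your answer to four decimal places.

Write M_i for S''(x_i). With h_i = 2, 2, 2, 2 and divided differences Δ_i = 1, -5/2, 11/2, 1, the continuity of S' gives the tridiagonal system
  2·M_0 + 8·M_1 + 2·M_2 = 6(Δ_1 - Δ_0) = -21
  2·M_1 + 8·M_2 + 2·M_3 = 6(Δ_2 - Δ_1) = 48
  2·M_2 + 8·M_3 + 2·M_4 = 6(Δ_3 - Δ_2) = -27
Natural end conditions: M_0 = M_4 = 0.
Forward elimination and back-substitution give M_0 = 0, M_1 = -267/56, M_2 = 60/7, M_3 = -309/56, M_4 = 0.

-5.5179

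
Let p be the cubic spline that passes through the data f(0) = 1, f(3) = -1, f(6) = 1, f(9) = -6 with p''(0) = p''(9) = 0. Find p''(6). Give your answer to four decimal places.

Put M_i = p'' at the i-th knot. Here h = (3, 3, 3) and Δ = (-2/3, 2/3, -7/3), so the interior equations h_(i-1)·M_(i-1) + 2(h_(i-1)+h_i)·M_i + h_i·M_(i+1) = 6(Δ_i − Δ_(i-1)) read
  3·M_0 + 12·M_1 + 3·M_2 = 6(Δ_1 - Δ_0) = 8
  3·M_1 + 12·M_2 + 3·M_3 = 6(Δ_2 - Δ_1) = -18
Natural end conditions: M_0 = M_3 = 0.
Solving the tridiagonal system: M_0 = 0, M_1 = 10/9, M_2 = -16/9, M_3 = 0.

-1.7778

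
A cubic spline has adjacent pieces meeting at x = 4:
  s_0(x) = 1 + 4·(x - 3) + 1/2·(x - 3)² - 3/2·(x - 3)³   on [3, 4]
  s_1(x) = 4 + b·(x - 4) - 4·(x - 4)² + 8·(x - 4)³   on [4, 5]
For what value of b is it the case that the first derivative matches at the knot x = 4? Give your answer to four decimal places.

s_0'(x) = 4 + 1·(x - 3) - 9/2·(x - 3)², so s_0'(4) = 1/2. On the right, s_1'(4) = b, so b = 1/2.

0.5000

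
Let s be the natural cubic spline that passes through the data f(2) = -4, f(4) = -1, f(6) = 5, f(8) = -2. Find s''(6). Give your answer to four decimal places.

-5.5000

Put m_i = s'' at the i-th knot. Here h = (2, 2, 2) and Δ = (3/2, 3, -7/2), so the interior equations h_(i-1)·m_(i-1) + 2(h_(i-1)+h_i)·m_i + h_i·m_(i+1) = 6(Δ_i − Δ_(i-1)) read
  2·m_0 + 8·m_1 + 2·m_2 = 6(Δ_1 - Δ_0) = 9
  2·m_1 + 8·m_2 + 2·m_3 = 6(Δ_2 - Δ_1) = -39
Natural end conditions: m_0 = m_3 = 0.
Forward elimination and back-substitution give m_0 = 0, m_1 = 5/2, m_2 = -11/2, m_3 = 0.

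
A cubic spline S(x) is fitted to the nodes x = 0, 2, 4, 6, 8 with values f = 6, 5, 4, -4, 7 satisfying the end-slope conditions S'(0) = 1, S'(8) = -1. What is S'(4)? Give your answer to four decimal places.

-3.9643

With m_i denoting the second derivative at x_i, h_i = 2, 2, 2, 2, and Δ_i = (y_(i+1) − y_i)/h_i = -1/2, -1/2, -4, 11/2:
  2·m_0 + 8·m_1 + 2·m_2 = 6(Δ_1 - Δ_0) = 0
  2·m_1 + 8·m_2 + 2·m_3 = 6(Δ_2 - Δ_1) = -21
  2·m_2 + 8·m_3 + 2·m_4 = 6(Δ_3 - Δ_2) = 57
Clamped end conditions give two more equations: 2h_0·m_0 + h_0·m_1 = 6(Δ_0 - S'(0)) = -9 and h_3·m_3 + 2h_3·m_4 = 6(S'(8) - Δ_3) = -39.
Forward elimination and back-substitution give m_0 = -391/112, m_1 = 139/56, m_2 = -103/16, m_3 = 715/56, m_4 = -1807/112.
On [4, 6], S'(x) = b_2 + 2c_2·(x - 4) + 3d_2·(x - 4)² with b_2 = Δ_2 - h_2(2m_2 + m_3)/6 = -111/28, c_2 = m_2/2 = -103/32, d_2 = (m_3 - m_2)/(6h_2) = 717/448. So S'(4) = -111/28.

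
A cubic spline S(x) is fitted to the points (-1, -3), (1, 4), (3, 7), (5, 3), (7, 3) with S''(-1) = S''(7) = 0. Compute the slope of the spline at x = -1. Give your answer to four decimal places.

3.7500

Put M_i = S'' at the i-th knot. Here h = (2, 2, 2, 2) and Δ = (7/2, 3/2, -2, 0), so the interior equations h_(i-1)·M_(i-1) + 2(h_(i-1)+h_i)·M_i + h_i·M_(i+1) = 6(Δ_i − Δ_(i-1)) read
  2·M_0 + 8·M_1 + 2·M_2 = 6(Δ_1 - Δ_0) = -12
  2·M_1 + 8·M_2 + 2·M_3 = 6(Δ_2 - Δ_1) = -21
  2·M_2 + 8·M_3 + 2·M_4 = 6(Δ_3 - Δ_2) = 12
Natural end conditions: M_0 = M_4 = 0.
Forward elimination and back-substitution give M_0 = 0, M_1 = -3/4, M_2 = -3, M_3 = 9/4, M_4 = 0.
On [-1, 1], S'(x) = b_0 + 2c_0·(x + 1) + 3d_0·(x + 1)² with b_0 = Δ_0 - h_0(2M_0 + M_1)/6 = 15/4, c_0 = M_0/2 = 0, d_0 = (M_1 - M_0)/(6h_0) = -1/16. So S'(-1) = 15/4.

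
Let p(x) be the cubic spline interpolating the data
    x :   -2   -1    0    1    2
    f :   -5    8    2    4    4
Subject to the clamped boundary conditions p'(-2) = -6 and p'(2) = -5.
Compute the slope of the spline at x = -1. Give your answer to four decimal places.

Write M_i for p''(x_i). With h_i = 1, 1, 1, 1 and divided differences Δ_i = 13, -6, 2, 0, the continuity of p' gives the tridiagonal system
  1·M_0 + 4·M_1 + 1·M_2 = 6(Δ_1 - Δ_0) = -114
  1·M_1 + 4·M_2 + 1·M_3 = 6(Δ_2 - Δ_1) = 48
  1·M_2 + 4·M_3 + 1·M_4 = 6(Δ_3 - Δ_2) = -12
Clamped end conditions give two more equations: 2h_0·M_0 + h_0·M_1 = 6(Δ_0 - p'(-2)) = 114 and h_3·M_3 + 2h_3·M_4 = 6(p'(2) - Δ_3) = -30.
Forward elimination and back-substitution give M_0 = 598/7, M_1 = -398/7, M_2 = 28, M_3 = -50/7, M_4 = -80/7.
On [-1, 0], p'(x) = b_1 + 2c_1·(x + 1) + 3d_1·(x + 1)² with b_1 = Δ_1 - h_1(2M_1 + M_2)/6 = 58/7, c_1 = M_1/2 = -199/7, d_1 = (M_2 - M_1)/(6h_1) = 99/7. So p'(-1) = 58/7.

8.2857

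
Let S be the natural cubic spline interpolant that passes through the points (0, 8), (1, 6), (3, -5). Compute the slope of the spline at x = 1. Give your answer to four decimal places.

Put M_i = S'' at the i-th knot. Here h = (1, 2) and Δ = (-2, -11/2), so the interior equations h_(i-1)·M_(i-1) + 2(h_(i-1)+h_i)·M_i + h_i·M_(i+1) = 6(Δ_i − Δ_(i-1)) read
  1·M_0 + 6·M_1 + 2·M_2 = 6(Δ_1 - Δ_0) = -21
Natural end conditions: M_0 = M_2 = 0.
Solving the tridiagonal system: M_0 = 0, M_1 = -7/2, M_2 = 0.
On [1, 3], S'(x) = b_1 + 2c_1·(x - 1) + 3d_1·(x - 1)² with b_1 = Δ_1 - h_1(2M_1 + M_2)/6 = -19/6, c_1 = M_1/2 = -7/4, d_1 = (M_2 - M_1)/(6h_1) = 7/24. So S'(1) = -19/6.

-3.1667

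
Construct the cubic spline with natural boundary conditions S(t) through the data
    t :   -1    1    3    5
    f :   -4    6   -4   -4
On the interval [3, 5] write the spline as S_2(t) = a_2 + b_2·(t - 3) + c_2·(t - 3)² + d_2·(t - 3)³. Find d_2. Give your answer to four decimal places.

-0.5000

With m_i denoting the second derivative at x_i, h_i = 2, 2, 2, and Δ_i = (y_(i+1) − y_i)/h_i = 5, -5, 0:
  2·m_0 + 8·m_1 + 2·m_2 = 6(Δ_1 - Δ_0) = -60
  2·m_1 + 8·m_2 + 2·m_3 = 6(Δ_2 - Δ_1) = 30
Natural end conditions: m_0 = m_3 = 0.
Forward elimination and back-substitution give m_0 = 0, m_1 = -9, m_2 = 6, m_3 = 0.
On [3, 5], with S_2(t) = a_2 + b_2·(t - 3) + c_2·(t - 3)² + d_2·(t - 3)³: c_2 = m_2/2 = 3, d_2 = (m_3 - m_2)/(6h_2) = -1/2, b_2 = Δ_2 - h_2(2m_2 + m_3)/6 = -4.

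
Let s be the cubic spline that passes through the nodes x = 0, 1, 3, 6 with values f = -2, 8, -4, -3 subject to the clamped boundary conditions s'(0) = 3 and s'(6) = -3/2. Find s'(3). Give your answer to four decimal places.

-7.0526

Write σ_i for s''(x_i). With h_i = 1, 2, 3 and divided differences Δ_i = 10, -6, 1/3, the continuity of s' gives the tridiagonal system
  1·σ_0 + 6·σ_1 + 2·σ_2 = 6(Δ_1 - Δ_0) = -96
  2·σ_1 + 10·σ_2 + 3·σ_3 = 6(Δ_2 - Δ_1) = 38
Clamped end conditions give two more equations: 2h_0·σ_0 + h_0·σ_1 = 6(Δ_0 - s'(0)) = 42 and h_2·σ_2 + 2h_2·σ_3 = 6(s'(6) - Δ_2) = -11.
Solving: σ_0 = 1918/57, σ_1 = -1442/57, σ_2 = 631/57, σ_3 = -140/19.
On [3, 6], s'(x) = b_2 + 2c_2·(x - 3) + 3d_2·(x - 3)² with b_2 = Δ_2 - h_2(2σ_2 + σ_3)/6 = -134/19, c_2 = σ_2/2 = 631/114, d_2 = (σ_3 - σ_2)/(6h_2) = -1051/1026. So s'(3) = -134/19.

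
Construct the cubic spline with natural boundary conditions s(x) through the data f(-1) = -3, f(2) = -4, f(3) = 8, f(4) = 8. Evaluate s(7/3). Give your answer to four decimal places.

Let σ_i = s''(x_i). Step sizes h_i = 3, 1, 1; slopes of the chords Δ_i = (y_(i+1) - y_i)/h_i = -1/3, 12, 0.
  3·σ_0 + 8·σ_1 + 1·σ_2 = 6(Δ_1 - Δ_0) = 74
  1·σ_1 + 4·σ_2 + 1·σ_3 = 6(Δ_2 - Δ_1) = -72
Natural end conditions: σ_0 = σ_3 = 0.
Solving the tridiagonal system: σ_0 = 0, σ_1 = 368/31, σ_2 = -650/31, σ_3 = 0.
On [2, 3], s(x) = -4 + 1073/93·(x - 2) + 184/31·(x - 2)² - 509/93·(x - 2)³.
With (x - 2) = 1/3: s(7/3) = 760/2511.

0.3027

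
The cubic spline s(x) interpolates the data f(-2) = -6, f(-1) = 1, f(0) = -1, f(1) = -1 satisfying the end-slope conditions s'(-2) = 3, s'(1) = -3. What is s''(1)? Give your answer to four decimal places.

-15.2000

Let M_i = s''(x_i). Step sizes h_i = 1, 1, 1; slopes of the chords Δ_i = (y_(i+1) - y_i)/h_i = 7, -2, 0.
  1·M_0 + 4·M_1 + 1·M_2 = 6(Δ_1 - Δ_0) = -54
  1·M_1 + 4·M_2 + 1·M_3 = 6(Δ_2 - Δ_1) = 12
Clamped end conditions give two more equations: 2h_0·M_0 + h_0·M_1 = 6(Δ_0 - s'(-2)) = 24 and h_2·M_2 + 2h_2·M_3 = 6(s'(1) - Δ_2) = -18.
Hence M_0 = 116/5, M_1 = -112/5, M_2 = 62/5, M_3 = -76/5.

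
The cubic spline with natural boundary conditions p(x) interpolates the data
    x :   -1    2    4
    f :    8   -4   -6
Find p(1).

With M_i denoting the second derivative at x_i, h_i = 3, 2, and Δ_i = (y_(i+1) − y_i)/h_i = -4, -1:
  3·M_0 + 10·M_1 + 2·M_2 = 6(Δ_1 - Δ_0) = 18
Natural end conditions: M_0 = M_2 = 0.
Solving: M_0 = 0, M_1 = 9/5, M_2 = 0.
On [-1, 2], p(x) = 8 - 49/10·(x + 1) + 0·(x + 1)² + 1/10·(x + 1)³.
With (x + 1) = 2: p(1) = -1.

-1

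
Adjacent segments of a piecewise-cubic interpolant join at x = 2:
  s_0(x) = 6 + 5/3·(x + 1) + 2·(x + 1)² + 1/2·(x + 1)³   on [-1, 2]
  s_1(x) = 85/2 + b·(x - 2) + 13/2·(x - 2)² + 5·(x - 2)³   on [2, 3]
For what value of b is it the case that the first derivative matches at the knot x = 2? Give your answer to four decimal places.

27.1667

s_0'(x) = 5/3 + 4·(x + 1) + 3/2·(x + 1)², so s_0'(2) = 163/6. On the right, s_1'(2) = b, so b = 163/6.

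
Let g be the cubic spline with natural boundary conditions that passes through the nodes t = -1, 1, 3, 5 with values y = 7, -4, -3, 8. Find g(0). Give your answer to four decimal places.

0.5500

Write m_i for g''(x_i). With h_i = 2, 2, 2 and divided differences Δ_i = -11/2, 1/2, 11/2, the continuity of g' gives the tridiagonal system
  2·m_0 + 8·m_1 + 2·m_2 = 6(Δ_1 - Δ_0) = 36
  2·m_1 + 8·m_2 + 2·m_3 = 6(Δ_2 - Δ_1) = 30
Natural end conditions: m_0 = m_3 = 0.
Hence m_0 = 0, m_1 = 19/5, m_2 = 14/5, m_3 = 0.
On [-1, 1], g(t) = 7 - 203/30·(t + 1) + 0·(t + 1)² + 19/60·(t + 1)³.
With (t + 1) = 1: g(0) = 11/20.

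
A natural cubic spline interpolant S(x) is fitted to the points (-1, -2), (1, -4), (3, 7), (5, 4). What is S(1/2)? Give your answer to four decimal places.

Let M_i = S''(x_i). Step sizes h_i = 2, 2, 2; slopes of the chords Δ_i = (y_(i+1) - y_i)/h_i = -1, 11/2, -3/2.
  2·M_0 + 8·M_1 + 2·M_2 = 6(Δ_1 - Δ_0) = 39
  2·M_1 + 8·M_2 + 2·M_3 = 6(Δ_2 - Δ_1) = -42
Natural end conditions: M_0 = M_3 = 0.
Hence M_0 = 0, M_1 = 33/5, M_2 = -69/10, M_3 = 0.
On [-1, 1], S(x) = -2 - 16/5·(x + 1) + 0·(x + 1)² + 11/20·(x + 1)³.
With (x + 1) = 3/2: S(1/2) = -791/160.

-4.9438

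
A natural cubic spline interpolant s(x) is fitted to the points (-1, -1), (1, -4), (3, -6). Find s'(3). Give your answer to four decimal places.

-0.8750

Put σ_i = s'' at the i-th knot. Here h = (2, 2) and Δ = (-3/2, -1), so the interior equations h_(i-1)·σ_(i-1) + 2(h_(i-1)+h_i)·σ_i + h_i·σ_(i+1) = 6(Δ_i − Δ_(i-1)) read
  2·σ_0 + 8·σ_1 + 2·σ_2 = 6(Δ_1 - Δ_0) = 3
Natural end conditions: σ_0 = σ_2 = 0.
Hence σ_0 = 0, σ_1 = 3/8, σ_2 = 0.
On [1, 3], s'(x) = b_1 + 2c_1·(x - 1) + 3d_1·(x - 1)² with b_1 = Δ_1 - h_1(2σ_1 + σ_2)/6 = -5/4, c_1 = σ_1/2 = 3/16, d_1 = (σ_2 - σ_1)/(6h_1) = -1/32. So s'(3) = -7/8.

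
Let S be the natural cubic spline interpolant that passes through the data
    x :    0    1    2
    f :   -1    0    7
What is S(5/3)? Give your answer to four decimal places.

Put σ_i = S'' at the i-th knot. Here h = (1, 1) and Δ = (1, 7), so the interior equations h_(i-1)·σ_(i-1) + 2(h_(i-1)+h_i)·σ_i + h_i·σ_(i+1) = 6(Δ_i − Δ_(i-1)) read
  1·σ_0 + 4·σ_1 + 1·σ_2 = 6(Δ_1 - Δ_0) = 36
Natural end conditions: σ_0 = σ_2 = 0.
Hence σ_0 = 0, σ_1 = 9, σ_2 = 0.
On [1, 2], S(x) = 0 + 4·(x - 1) + 9/2·(x - 1)² - 3/2·(x - 1)³.
With (x - 1) = 2/3: S(5/3) = 38/9.

4.2222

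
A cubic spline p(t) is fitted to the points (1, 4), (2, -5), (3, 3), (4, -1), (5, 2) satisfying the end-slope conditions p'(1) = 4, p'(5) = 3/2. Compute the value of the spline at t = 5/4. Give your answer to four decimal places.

Put M_i = p'' at the i-th knot. Here h = (1, 1, 1, 1) and Δ = (-9, 8, -4, 3), so the interior equations h_(i-1)·M_(i-1) + 2(h_(i-1)+h_i)·M_i + h_i·M_(i+1) = 6(Δ_i − Δ_(i-1)) read
  1·M_0 + 4·M_1 + 1·M_2 = 6(Δ_1 - Δ_0) = 102
  1·M_1 + 4·M_2 + 1·M_3 = 6(Δ_2 - Δ_1) = -72
  1·M_2 + 4·M_3 + 1·M_4 = 6(Δ_3 - Δ_2) = 42
Clamped end conditions give two more equations: 2h_0·M_0 + h_0·M_1 = 6(Δ_0 - p'(1)) = -78 and h_3·M_3 + 2h_3·M_4 = 6(p'(5) - Δ_3) = -9.
Forward elimination and back-substitution give M_0 = -515/8, M_1 = 203/4, M_2 = -293/8, M_3 = 95/4, M_4 = -131/8.
On [1, 2], p(t) = 4 + 4·(t - 1) - 515/16·(t - 1)² + 307/16·(t - 1)³.
With (t - 1) = 1/4: p(5/4) = 3367/1024.

3.2881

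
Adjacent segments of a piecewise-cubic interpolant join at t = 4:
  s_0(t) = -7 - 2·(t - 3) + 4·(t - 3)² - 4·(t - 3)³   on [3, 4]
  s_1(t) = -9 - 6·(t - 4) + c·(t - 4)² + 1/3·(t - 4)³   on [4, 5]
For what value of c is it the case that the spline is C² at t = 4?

s_0''(t) = 8 - 24·(t - 3), so s_0''(4) = -16. On the right, s_1''(4) = 2c, so c = -8.

-8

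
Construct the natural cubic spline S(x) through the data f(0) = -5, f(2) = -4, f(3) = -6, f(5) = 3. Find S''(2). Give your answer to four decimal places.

-3.6857

Let m_i = S''(x_i). Step sizes h_i = 2, 1, 2; slopes of the chords Δ_i = (y_(i+1) - y_i)/h_i = 1/2, -2, 9/2.
  2·m_0 + 6·m_1 + 1·m_2 = 6(Δ_1 - Δ_0) = -15
  1·m_1 + 6·m_2 + 2·m_3 = 6(Δ_2 - Δ_1) = 39
Natural end conditions: m_0 = m_3 = 0.
Solving: m_0 = 0, m_1 = -129/35, m_2 = 249/35, m_3 = 0.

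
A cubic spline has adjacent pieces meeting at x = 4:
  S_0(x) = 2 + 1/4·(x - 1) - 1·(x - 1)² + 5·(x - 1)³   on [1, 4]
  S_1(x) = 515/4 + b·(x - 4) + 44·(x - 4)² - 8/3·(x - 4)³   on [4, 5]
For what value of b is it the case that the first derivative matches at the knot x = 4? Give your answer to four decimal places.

129.2500

S_0'(x) = 1/4 - 2·(x - 1) + 15·(x - 1)², so S_0'(4) = 517/4. On the right, S_1'(4) = b, so b = 517/4.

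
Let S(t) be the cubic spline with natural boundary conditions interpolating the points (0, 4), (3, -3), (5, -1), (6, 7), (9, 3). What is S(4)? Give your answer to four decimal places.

Put M_i = S'' at the i-th knot. Here h = (3, 2, 1, 3) and Δ = (-7/3, 1, 8, -4/3), so the interior equations h_(i-1)·M_(i-1) + 2(h_(i-1)+h_i)·M_i + h_i·M_(i+1) = 6(Δ_i − Δ_(i-1)) read
  3·M_0 + 10·M_1 + 2·M_2 = 6(Δ_1 - Δ_0) = 20
  2·M_1 + 6·M_2 + 1·M_3 = 6(Δ_2 - Δ_1) = 42
  1·M_2 + 8·M_3 + 3·M_4 = 6(Δ_3 - Δ_2) = -56
Natural end conditions: M_0 = M_4 = 0.
Hence M_0 = 0, M_1 = 26/73, M_2 = 600/73, M_3 = -586/73, M_4 = 0.
On [3, 5], S(t) = -3 - 433/219·(t - 3) + 13/73·(t - 3)² + 287/438·(t - 3)³.
With (t - 3) = 1: S(4) = -605/146.

-4.1438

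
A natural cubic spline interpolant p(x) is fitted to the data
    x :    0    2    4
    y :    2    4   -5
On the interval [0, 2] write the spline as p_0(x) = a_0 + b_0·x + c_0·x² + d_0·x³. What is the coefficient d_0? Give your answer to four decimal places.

-0.3438

Put σ_i = p'' at the i-th knot. Here h = (2, 2) and Δ = (1, -9/2), so the interior equations h_(i-1)·σ_(i-1) + 2(h_(i-1)+h_i)·σ_i + h_i·σ_(i+1) = 6(Δ_i − Δ_(i-1)) read
  2·σ_0 + 8·σ_1 + 2·σ_2 = 6(Δ_1 - Δ_0) = -33
Natural end conditions: σ_0 = σ_2 = 0.
Solving: σ_0 = 0, σ_1 = -33/8, σ_2 = 0.
On [0, 2], with p_0(x) = a_0 + b_0·x + c_0·x² + d_0·x³: c_0 = σ_0/2 = 0, d_0 = (σ_1 - σ_0)/(6h_0) = -11/32, b_0 = Δ_0 - h_0(2σ_0 + σ_1)/6 = 19/8.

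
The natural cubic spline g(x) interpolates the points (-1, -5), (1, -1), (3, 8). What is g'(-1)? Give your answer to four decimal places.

1.3750

Let M_i = g''(x_i). Step sizes h_i = 2, 2; slopes of the chords Δ_i = (y_(i+1) - y_i)/h_i = 2, 9/2.
  2·M_0 + 8·M_1 + 2·M_2 = 6(Δ_1 - Δ_0) = 15
Natural end conditions: M_0 = M_2 = 0.
Solving the tridiagonal system: M_0 = 0, M_1 = 15/8, M_2 = 0.
On [-1, 1], g'(x) = b_0 + 2c_0·(x + 1) + 3d_0·(x + 1)² with b_0 = Δ_0 - h_0(2M_0 + M_1)/6 = 11/8, c_0 = M_0/2 = 0, d_0 = (M_1 - M_0)/(6h_0) = 5/32. So g'(-1) = 11/8.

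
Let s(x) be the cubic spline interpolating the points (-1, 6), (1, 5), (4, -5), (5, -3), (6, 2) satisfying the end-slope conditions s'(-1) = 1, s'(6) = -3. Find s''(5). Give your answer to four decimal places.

10.9716

With M_i denoting the second derivative at x_i, h_i = 2, 3, 1, 1, and Δ_i = (y_(i+1) − y_i)/h_i = -1/2, -10/3, 2, 5:
  2·M_0 + 10·M_1 + 3·M_2 = 6(Δ_1 - Δ_0) = -17
  3·M_1 + 8·M_2 + 1·M_3 = 6(Δ_2 - Δ_1) = 32
  1·M_2 + 4·M_3 + 1·M_4 = 6(Δ_3 - Δ_2) = 18
Clamped end conditions give two more equations: 2h_0·M_0 + h_0·M_1 = 6(Δ_0 - s'(-1)) = -9 and h_3·M_3 + 2h_3·M_4 = 6(s'(6) - Δ_3) = -48.
Forward elimination and back-substitution give M_0 = -539/564, M_1 = -365/141, M_2 = 1015/282, M_3 = 1547/141, M_4 = -8315/282.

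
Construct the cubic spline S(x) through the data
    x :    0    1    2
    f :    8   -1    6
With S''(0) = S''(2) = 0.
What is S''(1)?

Put M_i = S'' at the i-th knot. Here h = (1, 1) and Δ = (-9, 7), so the interior equations h_(i-1)·M_(i-1) + 2(h_(i-1)+h_i)·M_i + h_i·M_(i+1) = 6(Δ_i − Δ_(i-1)) read
  1·M_0 + 4·M_1 + 1·M_2 = 6(Δ_1 - Δ_0) = 96
Natural end conditions: M_0 = M_2 = 0.
Hence M_0 = 0, M_1 = 24, M_2 = 0.

24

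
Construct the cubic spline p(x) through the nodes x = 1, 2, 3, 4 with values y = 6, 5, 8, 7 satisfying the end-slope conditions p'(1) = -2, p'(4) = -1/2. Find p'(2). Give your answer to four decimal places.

Let σ_i = p''(x_i). Step sizes h_i = 1, 1, 1; slopes of the chords Δ_i = (y_(i+1) - y_i)/h_i = -1, 3, -1.
  1·σ_0 + 4·σ_1 + 1·σ_2 = 6(Δ_1 - Δ_0) = 24
  1·σ_1 + 4·σ_2 + 1·σ_3 = 6(Δ_2 - Δ_1) = -24
Clamped end conditions give two more equations: 2h_0·σ_0 + h_0·σ_1 = 6(Δ_0 - p'(1)) = 6 and h_2·σ_2 + 2h_2·σ_3 = 6(p'(4) - Δ_2) = 3.
Forward elimination and back-substitution give σ_0 = -7/5, σ_1 = 44/5, σ_2 = -49/5, σ_3 = 32/5.
On [2, 3], p'(x) = b_1 + 2c_1·(x - 2) + 3d_1·(x - 2)² with b_1 = Δ_1 - h_1(2σ_1 + σ_2)/6 = 17/10, c_1 = σ_1/2 = 22/5, d_1 = (σ_2 - σ_1)/(6h_1) = -31/10. So p'(2) = 17/10.

1.7000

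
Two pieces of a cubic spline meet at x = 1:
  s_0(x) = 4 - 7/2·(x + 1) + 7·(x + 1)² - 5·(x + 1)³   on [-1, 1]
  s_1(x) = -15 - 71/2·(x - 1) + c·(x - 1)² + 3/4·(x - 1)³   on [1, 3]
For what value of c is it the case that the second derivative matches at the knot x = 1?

-23

s_0''(x) = 14 - 30·(x + 1), so s_0''(1) = -46. On the right, s_1''(1) = 2c, so c = -23.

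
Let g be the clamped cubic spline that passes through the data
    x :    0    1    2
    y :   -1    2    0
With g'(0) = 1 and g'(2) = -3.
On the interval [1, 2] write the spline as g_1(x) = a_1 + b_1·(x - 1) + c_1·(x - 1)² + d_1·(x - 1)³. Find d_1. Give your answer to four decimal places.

Put M_i = g'' at the i-th knot. Here h = (1, 1) and Δ = (3, -2), so the interior equations h_(i-1)·M_(i-1) + 2(h_(i-1)+h_i)·M_i + h_i·M_(i+1) = 6(Δ_i − Δ_(i-1)) read
  1·M_0 + 4·M_1 + 1·M_2 = 6(Δ_1 - Δ_0) = -30
Clamped end conditions give two more equations: 2h_0·M_0 + h_0·M_1 = 6(Δ_0 - g'(0)) = 12 and h_1·M_1 + 2h_1·M_2 = 6(g'(2) - Δ_1) = -6.
Forward elimination and back-substitution give M_0 = 23/2, M_1 = -11, M_2 = 5/2.
On [1, 2], with g_1(x) = a_1 + b_1·(x - 1) + c_1·(x - 1)² + d_1·(x - 1)³: c_1 = M_1/2 = -11/2, d_1 = (M_2 - M_1)/(6h_1) = 9/4, b_1 = Δ_1 - h_1(2M_1 + M_2)/6 = 5/4.

2.2500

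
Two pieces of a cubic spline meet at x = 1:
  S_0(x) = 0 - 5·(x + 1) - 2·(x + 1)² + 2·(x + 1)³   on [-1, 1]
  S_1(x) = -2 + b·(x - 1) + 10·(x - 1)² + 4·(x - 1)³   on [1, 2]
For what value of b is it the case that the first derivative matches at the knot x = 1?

S_0'(x) = -5 - 4·(x + 1) + 6·(x + 1)², so S_0'(1) = 11. On the right, S_1'(1) = b, so b = 11.

11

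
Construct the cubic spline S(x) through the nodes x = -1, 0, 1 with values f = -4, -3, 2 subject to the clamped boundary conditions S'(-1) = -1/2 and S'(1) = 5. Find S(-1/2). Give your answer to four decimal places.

-3.9844

Write M_i for S''(x_i). With h_i = 1, 1 and divided differences Δ_i = 1, 5, the continuity of S' gives the tridiagonal system
  1·M_0 + 4·M_1 + 1·M_2 = 6(Δ_1 - Δ_0) = 24
Clamped end conditions give two more equations: 2h_0·M_0 + h_0·M_1 = 6(Δ_0 - S'(-1)) = 9 and h_1·M_1 + 2h_1·M_2 = 6(S'(1) - Δ_1) = 0.
Forward elimination and back-substitution give M_0 = 5/4, M_1 = 13/2, M_2 = -13/4.
On [-1, 0], S(x) = -4 - 1/2·(x + 1) + 5/8·(x + 1)² + 7/8·(x + 1)³.
With (x + 1) = 1/2: S(-1/2) = -255/64.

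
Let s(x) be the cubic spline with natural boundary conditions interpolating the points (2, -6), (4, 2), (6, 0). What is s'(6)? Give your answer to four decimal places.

Put m_i = s'' at the i-th knot. Here h = (2, 2) and Δ = (4, -1), so the interior equations h_(i-1)·m_(i-1) + 2(h_(i-1)+h_i)·m_i + h_i·m_(i+1) = 6(Δ_i − Δ_(i-1)) read
  2·m_0 + 8·m_1 + 2·m_2 = 6(Δ_1 - Δ_0) = -30
Natural end conditions: m_0 = m_2 = 0.
Solving: m_0 = 0, m_1 = -15/4, m_2 = 0.
On [4, 6], s'(x) = b_1 + 2c_1·(x - 4) + 3d_1·(x - 4)² with b_1 = Δ_1 - h_1(2m_1 + m_2)/6 = 3/2, c_1 = m_1/2 = -15/8, d_1 = (m_2 - m_1)/(6h_1) = 5/16. So s'(6) = -9/4.

-2.2500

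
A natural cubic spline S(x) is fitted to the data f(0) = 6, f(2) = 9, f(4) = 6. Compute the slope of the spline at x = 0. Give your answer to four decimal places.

2.2500

Put M_i = S'' at the i-th knot. Here h = (2, 2) and Δ = (3/2, -3/2), so the interior equations h_(i-1)·M_(i-1) + 2(h_(i-1)+h_i)·M_i + h_i·M_(i+1) = 6(Δ_i − Δ_(i-1)) read
  2·M_0 + 8·M_1 + 2·M_2 = 6(Δ_1 - Δ_0) = -18
Natural end conditions: M_0 = M_2 = 0.
Forward elimination and back-substitution give M_0 = 0, M_1 = -9/4, M_2 = 0.
On [0, 2], S'(x) = b_0 + 2c_0·x + 3d_0·x² with b_0 = Δ_0 - h_0(2M_0 + M_1)/6 = 9/4, c_0 = M_0/2 = 0, d_0 = (M_1 - M_0)/(6h_0) = -3/16. So S'(0) = 9/4.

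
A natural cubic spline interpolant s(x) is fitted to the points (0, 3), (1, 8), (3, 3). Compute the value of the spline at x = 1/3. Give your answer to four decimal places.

Put M_i = s'' at the i-th knot. Here h = (1, 2) and Δ = (5, -5/2), so the interior equations h_(i-1)·M_(i-1) + 2(h_(i-1)+h_i)·M_i + h_i·M_(i+1) = 6(Δ_i − Δ_(i-1)) read
  1·M_0 + 6·M_1 + 2·M_2 = 6(Δ_1 - Δ_0) = -45
Natural end conditions: M_0 = M_2 = 0.
Solving the tridiagonal system: M_0 = 0, M_1 = -15/2, M_2 = 0.
On [0, 1], s(x) = 3 + 25/4·x + 0·x² - 5/4·x³.
With x = 1/3: s(1/3) = 136/27.

5.0370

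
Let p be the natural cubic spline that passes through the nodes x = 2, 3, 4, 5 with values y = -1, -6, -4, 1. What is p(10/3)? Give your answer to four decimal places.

Write σ_i for p''(x_i). With h_i = 1, 1, 1 and divided differences Δ_i = -5, 2, 5, the continuity of p' gives the tridiagonal system
  1·σ_0 + 4·σ_1 + 1·σ_2 = 6(Δ_1 - Δ_0) = 42
  1·σ_1 + 4·σ_2 + 1·σ_3 = 6(Δ_2 - Δ_1) = 18
Natural end conditions: σ_0 = σ_3 = 0.
Hence σ_0 = 0, σ_1 = 10, σ_2 = 2, σ_3 = 0.
On [3, 4], p(x) = -6 - 5/3·(x - 3) + 5·(x - 3)² - 4/3·(x - 3)³.
With (x - 3) = 1/3: p(10/3) = -490/81.

-6.0494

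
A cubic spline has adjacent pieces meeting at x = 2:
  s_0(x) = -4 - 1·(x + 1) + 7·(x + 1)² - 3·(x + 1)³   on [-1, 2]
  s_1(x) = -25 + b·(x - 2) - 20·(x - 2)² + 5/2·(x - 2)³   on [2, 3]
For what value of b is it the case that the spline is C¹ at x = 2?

-40

s_0'(x) = -1 + 14·(x + 1) - 9·(x + 1)², so s_0'(2) = -40. On the right, s_1'(2) = b, so b = -40.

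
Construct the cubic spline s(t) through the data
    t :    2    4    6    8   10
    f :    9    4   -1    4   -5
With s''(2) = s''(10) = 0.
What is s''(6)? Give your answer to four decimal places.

Put m_i = s'' at the i-th knot. Here h = (2, 2, 2, 2) and Δ = (-5/2, -5/2, 5/2, -9/2), so the interior equations h_(i-1)·m_(i-1) + 2(h_(i-1)+h_i)·m_i + h_i·m_(i+1) = 6(Δ_i − Δ_(i-1)) read
  2·m_0 + 8·m_1 + 2·m_2 = 6(Δ_1 - Δ_0) = 0
  2·m_1 + 8·m_2 + 2·m_3 = 6(Δ_2 - Δ_1) = 30
  2·m_2 + 8·m_3 + 2·m_4 = 6(Δ_3 - Δ_2) = -42
Natural end conditions: m_0 = m_4 = 0.
Solving the tridiagonal system: m_0 = 0, m_1 = -81/56, m_2 = 81/14, m_3 = -375/56, m_4 = 0.

5.7857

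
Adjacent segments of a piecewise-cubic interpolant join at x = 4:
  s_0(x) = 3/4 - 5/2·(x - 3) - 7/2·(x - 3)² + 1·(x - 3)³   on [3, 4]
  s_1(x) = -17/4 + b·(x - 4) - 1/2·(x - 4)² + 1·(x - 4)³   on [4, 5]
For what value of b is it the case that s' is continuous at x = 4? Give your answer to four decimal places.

-6.5000

s_0'(x) = -5/2 - 7·(x - 3) + 3·(x - 3)², so s_0'(4) = -13/2. On the right, s_1'(4) = b, so b = -13/2.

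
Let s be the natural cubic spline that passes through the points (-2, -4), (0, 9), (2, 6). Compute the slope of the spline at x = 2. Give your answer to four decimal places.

With M_i denoting the second derivative at x_i, h_i = 2, 2, and Δ_i = (y_(i+1) − y_i)/h_i = 13/2, -3/2:
  2·M_0 + 8·M_1 + 2·M_2 = 6(Δ_1 - Δ_0) = -48
Natural end conditions: M_0 = M_2 = 0.
Hence M_0 = 0, M_1 = -6, M_2 = 0.
On [0, 2], s'(x) = b_1 + 2c_1·x + 3d_1·x² with b_1 = Δ_1 - h_1(2M_1 + M_2)/6 = 5/2, c_1 = M_1/2 = -3, d_1 = (M_2 - M_1)/(6h_1) = 1/2. So s'(2) = -7/2.

-3.5000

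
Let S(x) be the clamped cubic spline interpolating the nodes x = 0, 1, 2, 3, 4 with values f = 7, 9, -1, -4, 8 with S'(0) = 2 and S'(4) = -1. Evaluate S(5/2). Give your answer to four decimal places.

-5.1384

Put M_i = S'' at the i-th knot. Here h = (1, 1, 1, 1) and Δ = (2, -10, -3, 12), so the interior equations h_(i-1)·M_(i-1) + 2(h_(i-1)+h_i)·M_i + h_i·M_(i+1) = 6(Δ_i − Δ_(i-1)) read
  1·M_0 + 4·M_1 + 1·M_2 = 6(Δ_1 - Δ_0) = -72
  1·M_1 + 4·M_2 + 1·M_3 = 6(Δ_2 - Δ_1) = 42
  1·M_2 + 4·M_3 + 1·M_4 = 6(Δ_3 - Δ_2) = 90
Clamped end conditions give two more equations: 2h_0·M_0 + h_0·M_1 = 6(Δ_0 - S'(0)) = 0 and h_3·M_3 + 2h_3·M_4 = 6(S'(4) - Δ_3) = -78.
Solving the tridiagonal system: M_0 = 159/14, M_1 = -159/7, M_2 = 15/2, M_3 = 243/7, M_4 = -789/14.
On [2, 3], S(x) = -1 - 79/7·(x - 2) + 15/4·(x - 2)² + 127/28·(x - 2)³.
With (x - 2) = 1/2: S(5/2) = -1151/224.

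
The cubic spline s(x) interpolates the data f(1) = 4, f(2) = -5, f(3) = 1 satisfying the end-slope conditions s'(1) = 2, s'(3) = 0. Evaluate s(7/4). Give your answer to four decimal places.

With M_i denoting the second derivative at x_i, h_i = 1, 1, and Δ_i = (y_(i+1) − y_i)/h_i = -9, 6:
  1·M_0 + 4·M_1 + 1·M_2 = 6(Δ_1 - Δ_0) = 90
Clamped end conditions give two more equations: 2h_0·M_0 + h_0·M_1 = 6(Δ_0 - s'(1)) = -66 and h_1·M_1 + 2h_1·M_2 = 6(s'(3) - Δ_1) = -36.
Hence M_0 = -113/2, M_1 = 47, M_2 = -83/2.
On [1, 2], s(x) = 4 + 2·(x - 1) - 113/4·(x - 1)² + 69/4·(x - 1)³.
With (x - 1) = 3/4: s(7/4) = -797/256.

-3.1133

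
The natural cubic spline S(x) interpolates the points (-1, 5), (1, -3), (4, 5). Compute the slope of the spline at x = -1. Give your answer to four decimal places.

-5.3333

Write M_i for S''(x_i). With h_i = 2, 3 and divided differences Δ_i = -4, 8/3, the continuity of S' gives the tridiagonal system
  2·M_0 + 10·M_1 + 3·M_2 = 6(Δ_1 - Δ_0) = 40
Natural end conditions: M_0 = M_2 = 0.
Solving the tridiagonal system: M_0 = 0, M_1 = 4, M_2 = 0.
On [-1, 1], S'(x) = b_0 + 2c_0·(x + 1) + 3d_0·(x + 1)² with b_0 = Δ_0 - h_0(2M_0 + M_1)/6 = -16/3, c_0 = M_0/2 = 0, d_0 = (M_1 - M_0)/(6h_0) = 1/3. So S'(-1) = -16/3.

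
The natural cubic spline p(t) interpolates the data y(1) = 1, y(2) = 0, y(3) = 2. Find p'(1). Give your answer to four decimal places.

Write M_i for p''(x_i). With h_i = 1, 1 and divided differences Δ_i = -1, 2, the continuity of p' gives the tridiagonal system
  1·M_0 + 4·M_1 + 1·M_2 = 6(Δ_1 - Δ_0) = 18
Natural end conditions: M_0 = M_2 = 0.
Forward elimination and back-substitution give M_0 = 0, M_1 = 9/2, M_2 = 0.
On [1, 2], p'(t) = b_0 + 2c_0·(t - 1) + 3d_0·(t - 1)² with b_0 = Δ_0 - h_0(2M_0 + M_1)/6 = -7/4, c_0 = M_0/2 = 0, d_0 = (M_1 - M_0)/(6h_0) = 3/4. So p'(1) = -7/4.

-1.7500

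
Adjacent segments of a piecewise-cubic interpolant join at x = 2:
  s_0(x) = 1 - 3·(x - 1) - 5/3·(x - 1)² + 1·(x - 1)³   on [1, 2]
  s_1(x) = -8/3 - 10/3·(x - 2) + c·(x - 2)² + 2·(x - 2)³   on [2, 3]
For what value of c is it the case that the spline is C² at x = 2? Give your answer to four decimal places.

s_0''(x) = -10/3 + 6·(x - 1), so s_0''(2) = 8/3. On the right, s_1''(2) = 2c, so c = 4/3.

1.3333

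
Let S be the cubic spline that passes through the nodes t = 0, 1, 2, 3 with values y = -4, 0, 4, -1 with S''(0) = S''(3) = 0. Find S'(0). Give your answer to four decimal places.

3.4000

Let M_i = S''(x_i). Step sizes h_i = 1, 1, 1; slopes of the chords Δ_i = (y_(i+1) - y_i)/h_i = 4, 4, -5.
  1·M_0 + 4·M_1 + 1·M_2 = 6(Δ_1 - Δ_0) = 0
  1·M_1 + 4·M_2 + 1·M_3 = 6(Δ_2 - Δ_1) = -54
Natural end conditions: M_0 = M_3 = 0.
Hence M_0 = 0, M_1 = 18/5, M_2 = -72/5, M_3 = 0.
On [0, 1], S'(t) = b_0 + 2c_0·t + 3d_0·t² with b_0 = Δ_0 - h_0(2M_0 + M_1)/6 = 17/5, c_0 = M_0/2 = 0, d_0 = (M_1 - M_0)/(6h_0) = 3/5. So S'(0) = 17/5.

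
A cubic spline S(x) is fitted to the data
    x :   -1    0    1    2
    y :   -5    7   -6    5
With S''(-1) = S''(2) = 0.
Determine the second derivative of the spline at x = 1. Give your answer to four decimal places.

With σ_i denoting the second derivative at x_i, h_i = 1, 1, 1, and Δ_i = (y_(i+1) − y_i)/h_i = 12, -13, 11:
  1·σ_0 + 4·σ_1 + 1·σ_2 = 6(Δ_1 - Δ_0) = -150
  1·σ_1 + 4·σ_2 + 1·σ_3 = 6(Δ_2 - Δ_1) = 144
Natural end conditions: σ_0 = σ_3 = 0.
Hence σ_0 = 0, σ_1 = -248/5, σ_2 = 242/5, σ_3 = 0.

48.4000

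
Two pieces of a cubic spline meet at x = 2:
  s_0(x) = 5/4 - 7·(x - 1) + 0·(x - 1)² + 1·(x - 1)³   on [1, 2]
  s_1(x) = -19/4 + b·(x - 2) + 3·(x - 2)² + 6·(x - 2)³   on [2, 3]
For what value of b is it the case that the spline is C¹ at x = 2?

s_0'(x) = -7 + 0·(x - 1) + 3·(x - 1)², so s_0'(2) = -4. On the right, s_1'(2) = b, so b = -4.

-4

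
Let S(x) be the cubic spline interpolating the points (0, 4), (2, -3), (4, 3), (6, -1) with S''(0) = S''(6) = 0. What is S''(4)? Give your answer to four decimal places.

-5.3000

Let M_i = S''(x_i). Step sizes h_i = 2, 2, 2; slopes of the chords Δ_i = (y_(i+1) - y_i)/h_i = -7/2, 3, -2.
  2·M_0 + 8·M_1 + 2·M_2 = 6(Δ_1 - Δ_0) = 39
  2·M_1 + 8·M_2 + 2·M_3 = 6(Δ_2 - Δ_1) = -30
Natural end conditions: M_0 = M_3 = 0.
Forward elimination and back-substitution give M_0 = 0, M_1 = 31/5, M_2 = -53/10, M_3 = 0.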